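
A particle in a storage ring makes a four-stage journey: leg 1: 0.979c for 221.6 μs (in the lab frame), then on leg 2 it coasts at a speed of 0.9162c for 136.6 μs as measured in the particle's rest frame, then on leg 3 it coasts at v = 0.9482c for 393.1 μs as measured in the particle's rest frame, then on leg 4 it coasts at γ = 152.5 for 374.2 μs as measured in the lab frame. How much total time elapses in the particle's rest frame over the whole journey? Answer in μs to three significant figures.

Leg 1: γ = 1/√(1 − 0.979²) = 1/√0.04156 = 4.905; τ_1 = 221.6/4.905 = 45.18 μs.
Leg 2: 136.6 μs is already measured in the particle's rest frame.
Leg 3: 393.1 μs is already measured in the particle's rest frame.
Leg 4: γ = 152.5; τ_4 = 374.2/152.5 = 2.454 μs.
Total: 45.18 + 136.6 + 393.1 + 2.454 μs.

τ = 577 μs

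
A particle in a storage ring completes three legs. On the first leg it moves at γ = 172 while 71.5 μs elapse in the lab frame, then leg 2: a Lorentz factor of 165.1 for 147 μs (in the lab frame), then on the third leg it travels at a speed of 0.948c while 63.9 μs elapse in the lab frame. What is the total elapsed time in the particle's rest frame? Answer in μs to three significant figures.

τ = 21.6 μs

Leg 1: γ = 172; τ_1 = 71.5/172.0 = 0.4157 μs.
Leg 2: γ = 165.1; τ_2 = 147/165.1 = 0.8904 μs.
Leg 3: γ = 1/√(1 − 0.948²) = 1/√0.1013 = 3.142; τ_3 = 63.9/3.142 = 20.34 μs.
Total: 0.4157 + 0.8904 + 20.34 μs.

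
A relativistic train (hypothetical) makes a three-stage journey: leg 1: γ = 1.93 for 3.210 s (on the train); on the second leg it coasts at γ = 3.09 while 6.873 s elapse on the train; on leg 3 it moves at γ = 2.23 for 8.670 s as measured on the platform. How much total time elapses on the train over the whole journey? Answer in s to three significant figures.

τ = 14.0 s

Leg 1: 3.210 s is already measured on the train.
Leg 2: 6.873 s is already measured on the train.
Leg 3: γ = 2.23; τ_3 = 8.670/2.230 = 3.888 s.
Total: 3.210 + 6.873 + 3.888 s.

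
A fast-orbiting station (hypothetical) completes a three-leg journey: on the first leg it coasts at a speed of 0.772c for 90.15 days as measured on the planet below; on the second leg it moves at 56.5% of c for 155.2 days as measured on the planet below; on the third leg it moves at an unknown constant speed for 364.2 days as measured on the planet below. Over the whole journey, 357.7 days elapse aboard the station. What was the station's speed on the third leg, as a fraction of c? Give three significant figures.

Leg 1: γ = 1/√(1 − 0.772²) = 1/√0.4040 = 1.573; τ_1 = 90.15/1.573 = 57.30 days.
Leg 2: β = 0.565; γ = 1/√(1 − 0.565²) = 1/√0.6808 = 1.212; τ_2 = 155.2/1.212 = 128.1 days.
Leg 3: speed unknown; τ_3 = 364.2/γ_3.
Total proper time: 57.30 + 128.1 + τ_3 = 357.7, so τ_3 = 357.7 − 185.4 = 172.3 days.
γ_3 = 364.2/172.3 = 2.113; β = √(1 − 1/γ²) = √0.7761.

β = 0.881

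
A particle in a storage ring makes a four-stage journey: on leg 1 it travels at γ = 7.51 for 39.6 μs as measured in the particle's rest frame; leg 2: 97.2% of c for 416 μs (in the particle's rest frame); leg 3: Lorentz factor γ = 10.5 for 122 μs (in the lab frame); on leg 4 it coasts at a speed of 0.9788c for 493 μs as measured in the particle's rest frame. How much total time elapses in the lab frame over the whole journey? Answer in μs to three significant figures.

Δt = 4600 μs

Leg 1: γ = 7.51; Δt_1 = 7.510 × 39.6 = 297.4 μs.
Leg 2: β = 0.972; γ = 1/√(1 − 0.972²) = 1/√0.05522 = 4.256; Δt_2 = 4.256 × 416 = 1770 μs.
Leg 3: 122 μs is already measured in the lab frame.
Leg 4: γ = 1/√(1 − 0.9788²) = 1/√0.04195 = 4.882; Δt_4 = 4.882 × 493 = 2407 μs.
Total: 297.4 + 1770 + 122.0 + 2407 μs.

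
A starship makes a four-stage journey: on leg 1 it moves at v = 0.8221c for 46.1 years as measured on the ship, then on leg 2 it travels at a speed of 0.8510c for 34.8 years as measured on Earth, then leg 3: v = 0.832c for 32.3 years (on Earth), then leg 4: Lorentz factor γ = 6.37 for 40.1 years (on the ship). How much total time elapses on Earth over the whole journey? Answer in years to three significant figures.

Δt = 404 years

Leg 1: γ = 1/√(1 − 0.8221²) = 1/√0.3242 = 1.756; Δt_1 = 1.756 × 46.1 = 80.97 years.
Leg 2: 34.8 years is already measured on Earth.
Leg 3: 32.3 years is already measured on Earth.
Leg 4: γ = 6.37; Δt_4 = 6.370 × 40.1 = 255.4 years.
Total: 80.97 + 34.80 + 32.30 + 255.4 years.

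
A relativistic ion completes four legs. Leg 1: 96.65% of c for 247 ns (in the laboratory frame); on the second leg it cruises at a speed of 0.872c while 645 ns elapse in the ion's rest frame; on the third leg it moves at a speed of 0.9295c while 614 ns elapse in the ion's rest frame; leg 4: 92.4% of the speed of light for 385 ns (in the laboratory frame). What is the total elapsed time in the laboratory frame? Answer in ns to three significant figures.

Leg 1: 247 ns is already measured in the laboratory frame.
Leg 2: γ = 1/√(1 − 0.872²) = 1/√0.2396 = 2.043; Δt_2 = 2.043 × 645 = 1318 ns.
Leg 3: γ = 1/√(1 − 0.9295²) = 1/√0.1360 = 2.711; Δt_3 = 2.711 × 614 = 1665 ns.
Leg 4: 385 ns is already measured in the laboratory frame.
Total: 247.0 + 1318 + 1665 + 385.0 ns.

Δt = 3610 ns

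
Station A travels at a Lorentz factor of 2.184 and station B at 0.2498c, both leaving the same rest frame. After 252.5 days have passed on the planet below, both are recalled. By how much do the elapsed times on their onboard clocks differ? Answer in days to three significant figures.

A: γ = 2.184; τ_A = 252.5/2.184 = 115.6 days.
B: γ = 1/√(1 − 0.2498²) = 1/√0.9376 = 1.033; τ_B = 252.5/1.033 = 244.5 days.

|τ_A − τ_B| = 129 days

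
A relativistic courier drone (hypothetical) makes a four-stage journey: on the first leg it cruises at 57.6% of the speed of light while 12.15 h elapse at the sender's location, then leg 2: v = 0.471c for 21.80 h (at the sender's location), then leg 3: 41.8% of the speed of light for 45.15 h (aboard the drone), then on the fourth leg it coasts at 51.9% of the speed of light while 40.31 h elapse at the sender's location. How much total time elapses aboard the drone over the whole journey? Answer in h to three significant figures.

τ = 109 h

Leg 1: β = 0.576; γ = 1/√(1 − 0.576²) = 1/√0.6682 = 1.223; τ_1 = 12.15/1.223 = 9.932 h.
Leg 2: γ = 1/√(1 − 0.471²) = 1/√0.7782 = 1.134; τ_2 = 21.80/1.134 = 19.23 h.
Leg 3: 45.15 h is already measured aboard the drone.
Leg 4: β = 0.519; γ = 1/√(1 − 0.519²) = 1/√0.7306 = 1.170; τ_4 = 40.31/1.170 = 34.46 h.
Total: 9.932 + 19.23 + 45.15 + 34.46 h.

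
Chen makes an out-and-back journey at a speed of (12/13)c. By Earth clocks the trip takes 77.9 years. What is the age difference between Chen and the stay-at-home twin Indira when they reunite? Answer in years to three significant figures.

γ = 1/√(1 − (12/13)²) = 13/5 = 2.600
Chen's elapsed proper time: τ = 77.9/2.600 = 29.96 years.
Age gap = Δt − τ = 77.9 − 29.96 years.

Δt − τ = 47.9 years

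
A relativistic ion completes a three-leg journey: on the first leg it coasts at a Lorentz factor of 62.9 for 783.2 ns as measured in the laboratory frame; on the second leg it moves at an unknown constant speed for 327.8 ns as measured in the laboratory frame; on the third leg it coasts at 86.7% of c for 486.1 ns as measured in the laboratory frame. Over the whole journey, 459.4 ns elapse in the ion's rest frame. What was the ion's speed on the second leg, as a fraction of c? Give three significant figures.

Leg 1: γ = 62.9; τ_1 = 783.2/62.90 = 12.45 ns.
Leg 2: speed unknown; τ_2 = 327.8/γ_2.
Leg 3: β = 0.867; γ = 1/√(1 − 0.867²) = 1/√0.2483 = 2.007; τ_3 = 486.1/2.007 = 242.2 ns.
Total proper time: 12.45 + τ_2 + 242.2 = 459.4, so τ_2 = 459.4 − 254.7 = 204.7 ns.
γ_2 = 327.8/204.7 = 1.601; β = √(1 − 1/γ²) = √0.6100.

β = 0.781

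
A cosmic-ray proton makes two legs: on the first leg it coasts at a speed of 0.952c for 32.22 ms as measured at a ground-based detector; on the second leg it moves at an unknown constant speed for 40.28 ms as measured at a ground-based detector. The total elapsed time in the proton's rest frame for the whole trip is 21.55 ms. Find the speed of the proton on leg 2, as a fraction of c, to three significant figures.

Leg 1: γ = 1/√(1 − 0.952²) = 1/√0.09370 = 3.267; τ_1 = 32.22/3.267 = 9.862 ms.
Leg 2: speed unknown; τ_2 = 40.28/γ_2.
Total proper time: 9.862 + τ_2 = 21.55, so τ_2 = 21.55 − 9.862 = 11.69 ms.
γ_2 = 40.28/11.69 = 3.446; β = √(1 − 1/γ²) = √0.9158.

β = 0.957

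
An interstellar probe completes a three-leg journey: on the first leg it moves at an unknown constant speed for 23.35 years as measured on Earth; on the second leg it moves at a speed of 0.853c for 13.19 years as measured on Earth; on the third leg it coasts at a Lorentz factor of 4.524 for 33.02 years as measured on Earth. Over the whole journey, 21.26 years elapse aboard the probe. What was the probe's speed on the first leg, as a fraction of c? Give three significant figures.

Leg 1: speed unknown; τ_1 = 23.35/γ_1.
Leg 2: γ = 1/√(1 − 0.853²) = 1/√0.2724 = 1.916; τ_2 = 13.19/1.916 = 6.884 years.
Leg 3: γ = 4.524; τ_3 = 33.02/4.524 = 7.299 years.
Total proper time: τ_1 + 6.884 + 7.299 = 21.26, so τ_1 = 21.26 − 14.18 = 7.077 years.
γ_1 = 23.35/7.077 = 3.299; β = √(1 − 1/γ²) = √0.9081.

β = 0.953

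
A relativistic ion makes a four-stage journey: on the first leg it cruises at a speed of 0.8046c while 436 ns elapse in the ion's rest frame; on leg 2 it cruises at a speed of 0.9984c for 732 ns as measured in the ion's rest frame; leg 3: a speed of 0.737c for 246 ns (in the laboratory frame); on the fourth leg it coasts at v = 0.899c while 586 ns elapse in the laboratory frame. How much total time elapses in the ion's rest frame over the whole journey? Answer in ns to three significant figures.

τ = 1590 ns

Leg 1: 436 ns is already measured in the ion's rest frame.
Leg 2: 732 ns is already measured in the ion's rest frame.
Leg 3: γ = 1/√(1 − 0.737²) = 1/√0.4568 = 1.480; τ_3 = 246/1.480 = 166.3 ns.
Leg 4: γ = 1/√(1 − 0.899²) = 1/√0.1918 = 2.283; τ_4 = 586/2.283 = 256.6 ns.
Total: 436.0 + 732.0 + 166.3 + 256.6 ns.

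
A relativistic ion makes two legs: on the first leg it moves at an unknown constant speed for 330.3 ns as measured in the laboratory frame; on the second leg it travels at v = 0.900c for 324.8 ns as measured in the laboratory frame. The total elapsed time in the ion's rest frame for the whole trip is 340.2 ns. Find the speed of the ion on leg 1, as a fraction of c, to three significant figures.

Leg 1: speed unknown; τ_1 = 330.3/γ_1.
Leg 2: γ = 1/√(1 − 0.900²) = 1/√0.1900 = 2.294; τ_2 = 324.8/2.294 = 141.6 ns.
Total proper time: τ_1 + 141.6 = 340.2, so τ_1 = 340.2 − 141.6 = 198.6 ns.
γ_1 = 330.3/198.6 = 1.663; β = √(1 − 1/γ²) = √0.6384.

β = 0.799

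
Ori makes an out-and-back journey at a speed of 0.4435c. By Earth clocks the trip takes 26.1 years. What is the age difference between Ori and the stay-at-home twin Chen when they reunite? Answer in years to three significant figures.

γ = 1/√(1 − 0.4435²) = 1/√0.8033 = 1.116
Ori's elapsed proper time: τ = 26.1/1.116 = 23.39 years.
Age gap = Δt − τ = 26.1 − 23.39 years.

Δt − τ = 2.71 years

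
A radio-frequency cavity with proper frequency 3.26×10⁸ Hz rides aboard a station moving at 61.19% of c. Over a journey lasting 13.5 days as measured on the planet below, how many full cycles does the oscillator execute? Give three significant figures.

β = 0.6119; γ = 1/√(1 − 0.6119²) = 1/√0.6256 = 1.264
The oscillator's own cycle count is N = f × τ where τ is the proper time aboard the station. τ = Δt/γ = 13.5/1.264 = 10.68 days = 9.225×10⁵ s.
N = 3.26×10⁸ × 9.225×10⁵ = 3.008×10¹⁴.

N = 3.01×10¹⁴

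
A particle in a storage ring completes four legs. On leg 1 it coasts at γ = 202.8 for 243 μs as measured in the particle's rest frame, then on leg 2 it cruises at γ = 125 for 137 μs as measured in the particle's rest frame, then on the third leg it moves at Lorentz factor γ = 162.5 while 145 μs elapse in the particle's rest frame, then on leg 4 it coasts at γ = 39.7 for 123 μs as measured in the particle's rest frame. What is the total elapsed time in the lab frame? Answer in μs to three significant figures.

Δt = 9.49×10⁴ μs

Leg 1: γ = 202.8; Δt_1 = 202.8 × 243 = 4.928×10⁴ μs.
Leg 2: γ = 125; Δt_2 = 125.0 × 137 = 1.713×10⁴ μs.
Leg 3: γ = 162.5; Δt_3 = 162.5 × 145 = 2.356×10⁴ μs.
Leg 4: γ = 39.7; Δt_4 = 39.70 × 123 = 4883 μs.
Total: 4.928×10⁴ + 1.713×10⁴ + 2.356×10⁴ + 4883 μs.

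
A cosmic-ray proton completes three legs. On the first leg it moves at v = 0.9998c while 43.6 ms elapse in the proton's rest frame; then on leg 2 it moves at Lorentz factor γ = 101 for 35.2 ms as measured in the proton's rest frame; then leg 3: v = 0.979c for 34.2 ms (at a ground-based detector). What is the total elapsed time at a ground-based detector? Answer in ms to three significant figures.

Leg 1: γ = 1/√(1 − 0.9998²) = 1/√4.000×10⁻⁴ = 50.00; Δt_1 = 50.00 × 43.6 = 2180 ms.
Leg 2: γ = 101; Δt_2 = 101.0 × 35.2 = 3555 ms.
Leg 3: 34.2 ms is already measured at a ground-based detector.
Total: 2180 + 3555 + 34.20 ms.

Δt = 5770 ms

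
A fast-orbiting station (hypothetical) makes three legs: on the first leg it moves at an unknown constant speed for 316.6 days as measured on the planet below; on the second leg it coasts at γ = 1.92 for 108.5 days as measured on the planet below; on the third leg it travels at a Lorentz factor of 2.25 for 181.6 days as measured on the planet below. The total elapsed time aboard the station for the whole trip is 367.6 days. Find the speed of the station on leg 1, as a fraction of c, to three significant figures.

Leg 1: speed unknown; τ_1 = 316.6/γ_1.
Leg 2: γ = 1.92; τ_2 = 108.5/1.920 = 56.51 days.
Leg 3: γ = 2.25; τ_3 = 181.6/2.250 = 80.71 days.
Total proper time: τ_1 + 56.51 + 80.71 = 367.6, so τ_1 = 367.6 − 137.2 = 230.4 days.
γ_1 = 316.6/230.4 = 1.374; β = √(1 − 1/γ²) = √0.4705.

β = 0.686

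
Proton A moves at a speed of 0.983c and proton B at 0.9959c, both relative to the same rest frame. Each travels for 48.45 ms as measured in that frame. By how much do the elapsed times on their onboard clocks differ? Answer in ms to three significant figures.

|τ_A − τ_B| = 4.51 ms

A: γ = 1/√(1 − 0.983²) = 1/√0.03371 = 5.446; τ_A = 48.45/5.446 = 8.896 ms.
B: γ = 1/√(1 − 0.9959²) = 1/√0.008183 = 11.05; τ_B = 48.45/11.05 = 4.383 ms.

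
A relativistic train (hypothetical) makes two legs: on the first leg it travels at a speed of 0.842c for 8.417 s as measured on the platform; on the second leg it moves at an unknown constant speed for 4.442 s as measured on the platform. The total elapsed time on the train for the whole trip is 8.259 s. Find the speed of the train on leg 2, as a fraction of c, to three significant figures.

Leg 1: γ = 1/√(1 − 0.842²) = 1/√0.2910 = 1.854; τ_1 = 8.417/1.854 = 4.541 s.
Leg 2: speed unknown; τ_2 = 4.442/γ_2.
Total proper time: 4.541 + τ_2 = 8.259, so τ_2 = 8.259 − 4.541 = 3.718 s.
γ_2 = 4.442/3.718 = 1.195; β = √(1 − 1/γ²) = √0.2993.

β = 0.547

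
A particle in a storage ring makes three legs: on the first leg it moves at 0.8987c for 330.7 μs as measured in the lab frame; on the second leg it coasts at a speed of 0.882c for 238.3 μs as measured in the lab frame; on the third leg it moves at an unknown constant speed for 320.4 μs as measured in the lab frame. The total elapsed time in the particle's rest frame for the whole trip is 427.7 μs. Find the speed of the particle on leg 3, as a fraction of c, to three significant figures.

β = 0.847

Leg 1: γ = 1/√(1 − 0.8987²) = 1/√0.1923 = 2.280; τ_1 = 330.7/2.280 = 145.0 μs.
Leg 2: γ = 1/√(1 − 0.882²) = 1/√0.2221 = 2.122; τ_2 = 238.3/2.122 = 112.3 μs.
Leg 3: speed unknown; τ_3 = 320.4/γ_3.
Total proper time: 145.0 + 112.3 + τ_3 = 427.7, so τ_3 = 427.7 − 257.3 = 170.4 μs.
γ_3 = 320.4/170.4 = 1.881; β = √(1 − 1/γ²) = √0.7173.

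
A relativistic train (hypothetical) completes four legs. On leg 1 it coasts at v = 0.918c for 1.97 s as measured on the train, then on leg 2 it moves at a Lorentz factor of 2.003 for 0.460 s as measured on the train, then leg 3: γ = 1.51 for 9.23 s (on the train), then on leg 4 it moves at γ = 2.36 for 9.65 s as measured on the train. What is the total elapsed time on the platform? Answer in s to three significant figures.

Δt = 42.6 s

Leg 1: γ = 1/√(1 − 0.918²) = 1/√0.1573 = 2.522; Δt_1 = 2.522 × 1.97 = 4.967 s.
Leg 2: γ = 2.003; Δt_2 = 2.003 × 0.460 = 0.9214 s.
Leg 3: γ = 1.51; Δt_3 = 1.510 × 9.23 = 13.94 s.
Leg 4: γ = 2.36; Δt_4 = 2.360 × 9.65 = 22.77 s.
Total: 4.967 + 0.9214 + 13.94 + 22.77 s.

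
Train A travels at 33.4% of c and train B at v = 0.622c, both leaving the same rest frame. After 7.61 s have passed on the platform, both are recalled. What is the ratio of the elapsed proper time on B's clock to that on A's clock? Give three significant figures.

τ_B/τ_A = 0.831

A: β = 0.334; γ = 1/√(1 − 0.334²) = 1/√0.8884 = 1.061. B: γ = 1/√(1 − 0.622²) = 1/√0.6131 = 1.277.
τ_A/τ_B = γ_B/γ_A = 1.277/1.061 = 1.204, so τ_B/τ_A = 0.8307.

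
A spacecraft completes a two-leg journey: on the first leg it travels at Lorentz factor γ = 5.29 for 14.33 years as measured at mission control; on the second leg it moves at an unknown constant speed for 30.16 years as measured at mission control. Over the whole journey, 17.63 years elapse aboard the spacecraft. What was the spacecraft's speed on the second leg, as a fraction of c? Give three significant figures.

β = 0.869

Leg 1: γ = 5.29; τ_1 = 14.33/5.290 = 2.709 years.
Leg 2: speed unknown; τ_2 = 30.16/γ_2.
Total proper time: 2.709 + τ_2 = 17.63, so τ_2 = 17.63 − 2.709 = 14.92 years.
γ_2 = 30.16/14.92 = 2.021; β = √(1 − 1/γ²) = √0.7552.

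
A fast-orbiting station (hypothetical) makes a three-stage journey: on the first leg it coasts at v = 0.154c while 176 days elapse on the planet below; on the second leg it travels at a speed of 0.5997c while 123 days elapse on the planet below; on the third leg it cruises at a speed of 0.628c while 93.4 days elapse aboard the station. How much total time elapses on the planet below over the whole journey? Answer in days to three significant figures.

Leg 1: 176 days is already measured on the planet below.
Leg 2: 123 days is already measured on the planet below.
Leg 3: γ = 1/√(1 − 0.628²) = 1/√0.6056 = 1.285; Δt_3 = 1.285 × 93.4 = 120.0 days.
Total: 176.0 + 123.0 + 120.0 days.

Δt = 419 days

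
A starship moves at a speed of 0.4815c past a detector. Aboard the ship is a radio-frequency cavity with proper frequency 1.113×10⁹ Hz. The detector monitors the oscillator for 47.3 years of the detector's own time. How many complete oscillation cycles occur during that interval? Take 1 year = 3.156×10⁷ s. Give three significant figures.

N = 1.46×10¹⁸

γ = 1/√(1 − 0.4815²) = 1/√0.7682 = 1.141
During 47.3 years of lab time, the oscillator's proper time advances by τ = Δt/γ = 47.3/1.141 = 41.46 years = 1.308×10⁹ s.
N = f × τ = 1.113×10⁹ × 1.308×10⁹ = 1.456×10¹⁸.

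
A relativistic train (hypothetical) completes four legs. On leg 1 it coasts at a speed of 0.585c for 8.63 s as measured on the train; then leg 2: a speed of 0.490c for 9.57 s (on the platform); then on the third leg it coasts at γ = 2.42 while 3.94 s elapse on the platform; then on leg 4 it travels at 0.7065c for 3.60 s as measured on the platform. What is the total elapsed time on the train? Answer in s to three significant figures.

Leg 1: 8.63 s is already measured on the train.
Leg 2: γ = 1/√(1 − 0.490²) = 1/√0.7599 = 1.147; τ_2 = 9.57/1.147 = 8.342 s.
Leg 3: γ = 2.42; τ_3 = 3.94/2.420 = 1.628 s.
Leg 4: γ = 1/√(1 − 0.7065²) = 1/√0.5009 = 1.413; τ_4 = 3.60/1.413 = 2.548 s.
Total: 8.630 + 8.342 + 1.628 + 2.548 s.

τ = 21.1 s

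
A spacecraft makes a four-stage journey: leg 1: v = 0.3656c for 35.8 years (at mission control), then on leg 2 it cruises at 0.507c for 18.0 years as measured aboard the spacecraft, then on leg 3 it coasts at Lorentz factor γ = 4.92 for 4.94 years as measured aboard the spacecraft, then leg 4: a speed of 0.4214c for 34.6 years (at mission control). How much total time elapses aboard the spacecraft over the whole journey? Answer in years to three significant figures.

τ = 87.6 years

Leg 1: γ = 1/√(1 − 0.3656²) = 1/√0.8663 = 1.074; τ_1 = 35.8/1.074 = 33.32 years.
Leg 2: 18.0 years is already measured aboard the spacecraft.
Leg 3: 4.94 years is already measured aboard the spacecraft.
Leg 4: γ = 1/√(1 − 0.4214²) = 1/√0.8224 = 1.103; τ_4 = 34.6/1.103 = 31.38 years.
Total: 33.32 + 18.00 + 4.940 + 31.38 years.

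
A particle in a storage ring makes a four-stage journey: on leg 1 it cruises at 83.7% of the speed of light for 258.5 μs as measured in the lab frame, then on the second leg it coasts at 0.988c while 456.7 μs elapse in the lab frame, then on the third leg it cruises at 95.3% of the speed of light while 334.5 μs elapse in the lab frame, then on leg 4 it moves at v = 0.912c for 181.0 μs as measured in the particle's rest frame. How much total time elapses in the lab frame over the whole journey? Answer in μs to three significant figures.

Leg 1: 258.5 μs is already measured in the lab frame.
Leg 2: 456.7 μs is already measured in the lab frame.
Leg 3: 334.5 μs is already measured in the lab frame.
Leg 4: γ = 1/√(1 − 0.912²) = 1/√0.1683 = 2.438; Δt_4 = 2.438 × 181.0 = 441.3 μs.
Total: 258.5 + 456.7 + 334.5 + 441.3 μs.

Δt = 1490 μs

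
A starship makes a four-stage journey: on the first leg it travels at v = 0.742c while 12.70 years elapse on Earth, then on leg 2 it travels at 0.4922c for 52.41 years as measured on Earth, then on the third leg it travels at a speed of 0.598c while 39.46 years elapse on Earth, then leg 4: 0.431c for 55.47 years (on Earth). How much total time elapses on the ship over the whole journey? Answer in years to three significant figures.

τ = 136 years

Leg 1: γ = 1/√(1 − 0.742²) = 1/√0.4494 = 1.492; τ_1 = 12.70/1.492 = 8.514 years.
Leg 2: γ = 1/√(1 − 0.4922²) = 1/√0.7577 = 1.149; τ_2 = 52.41/1.149 = 45.62 years.
Leg 3: γ = 1/√(1 − 0.598²) = 1/√0.6424 = 1.248; τ_3 = 39.46/1.248 = 31.63 years.
Leg 4: γ = 1/√(1 − 0.431²) = 1/√0.8142 = 1.108; τ_4 = 55.47/1.108 = 50.05 years.
Total: 8.514 + 45.62 + 31.63 + 50.05 years.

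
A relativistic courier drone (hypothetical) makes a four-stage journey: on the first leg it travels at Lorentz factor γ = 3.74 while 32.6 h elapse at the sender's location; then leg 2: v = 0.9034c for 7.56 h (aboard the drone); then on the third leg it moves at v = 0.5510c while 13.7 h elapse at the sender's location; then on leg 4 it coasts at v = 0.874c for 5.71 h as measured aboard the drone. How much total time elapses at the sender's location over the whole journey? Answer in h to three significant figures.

Leg 1: 32.6 h is already measured at the sender's location.
Leg 2: γ = 1/√(1 − 0.9034²) = 1/√0.1839 = 2.332; Δt_2 = 2.332 × 7.56 = 17.63 h.
Leg 3: 13.7 h is already measured at the sender's location.
Leg 4: γ = 1/√(1 − 0.874²) = 1/√0.2361 = 2.058; Δt_4 = 2.058 × 5.71 = 11.75 h.
Total: 32.60 + 17.63 + 13.70 + 11.75 h.

Δt = 75.7 h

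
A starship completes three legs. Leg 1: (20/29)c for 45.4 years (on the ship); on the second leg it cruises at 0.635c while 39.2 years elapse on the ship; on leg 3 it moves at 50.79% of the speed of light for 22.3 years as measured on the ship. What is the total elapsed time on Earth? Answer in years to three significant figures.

Δt = 139 years

Leg 1: γ = 1/√(1 − (20/29)²) = 29/21 ≈ 1.381; Δt_1 = 1.381 × 45.4 = 62.70 years.
Leg 2: γ = 1/√(1 − 0.635²) = 1/√0.5968 = 1.294; Δt_2 = 1.294 × 39.2 = 50.74 years.
Leg 3: β = 0.5079; γ = 1/√(1 − 0.5079²) = 1/√0.7420 = 1.161; Δt_3 = 1.161 × 22.3 = 25.89 years.
Total: 62.70 + 50.74 + 25.89 years.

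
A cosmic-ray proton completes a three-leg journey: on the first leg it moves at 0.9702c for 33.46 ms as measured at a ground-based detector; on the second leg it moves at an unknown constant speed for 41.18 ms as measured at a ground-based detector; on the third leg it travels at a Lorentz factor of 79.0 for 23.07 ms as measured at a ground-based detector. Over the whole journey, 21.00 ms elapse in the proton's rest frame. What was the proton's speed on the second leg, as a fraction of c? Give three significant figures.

β = 0.952

Leg 1: γ = 1/√(1 − 0.9702²) = 1/√0.05871 = 4.127; τ_1 = 33.46/4.127 = 8.108 ms.
Leg 2: speed unknown; τ_2 = 41.18/γ_2.
Leg 3: γ = 79.0; τ_3 = 23.07/79.00 = 0.2920 ms.
Total proper time: 8.108 + τ_2 + 0.2920 = 21.00, so τ_2 = 21.00 − 8.400 = 12.60 ms.
γ_2 = 41.18/12.60 = 3.268; β = √(1 − 1/γ²) = √0.9064.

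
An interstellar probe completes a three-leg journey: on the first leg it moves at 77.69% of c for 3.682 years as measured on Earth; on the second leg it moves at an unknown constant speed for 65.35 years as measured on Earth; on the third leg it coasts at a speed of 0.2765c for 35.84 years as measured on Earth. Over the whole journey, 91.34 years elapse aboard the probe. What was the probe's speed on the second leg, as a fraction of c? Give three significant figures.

β = 0.550

Leg 1: β = 0.7769; γ = 1/√(1 − 0.7769²) = 1/√0.3964 = 1.588; τ_1 = 3.682/1.588 = 2.318 years.
Leg 2: speed unknown; τ_2 = 65.35/γ_2.
Leg 3: γ = 1/√(1 − 0.2765²) = 1/√0.9235 = 1.041; τ_3 = 35.84/1.041 = 34.44 years.
Total proper time: 2.318 + τ_2 + 34.44 = 91.34, so τ_2 = 91.34 − 36.76 = 54.58 years.
γ_2 = 65.35/54.58 = 1.197; β = √(1 − 1/γ²) = √0.3025.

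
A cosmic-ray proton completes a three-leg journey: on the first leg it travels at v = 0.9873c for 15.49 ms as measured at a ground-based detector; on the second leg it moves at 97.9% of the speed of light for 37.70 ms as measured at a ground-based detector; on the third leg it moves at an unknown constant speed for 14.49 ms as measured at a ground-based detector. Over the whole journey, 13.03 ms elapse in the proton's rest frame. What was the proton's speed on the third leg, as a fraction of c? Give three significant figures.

Leg 1: γ = 1/√(1 − 0.9873²) = 1/√0.02524 = 6.295; τ_1 = 15.49/6.295 = 2.461 ms.
Leg 2: β = 0.979; γ = 1/√(1 − 0.979²) = 1/√0.04156 = 4.905; τ_2 = 37.70/4.905 = 7.686 ms.
Leg 3: speed unknown; τ_3 = 14.49/γ_3.
Total proper time: 2.461 + 7.686 + τ_3 = 13.03, so τ_3 = 13.03 − 10.15 = 2.884 ms.
γ_3 = 14.49/2.884 = 5.025; β = √(1 − 1/γ²) = √0.9604.

β = 0.980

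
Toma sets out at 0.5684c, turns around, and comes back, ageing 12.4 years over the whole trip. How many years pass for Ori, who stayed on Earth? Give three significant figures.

γ = 1/√(1 − 0.5684²) = 1/√0.6769 = 1.215
Earth-frame duration is the dilated interval: Δt = γτ = 1.215 × 12.4 years.

Δt = 15.1 years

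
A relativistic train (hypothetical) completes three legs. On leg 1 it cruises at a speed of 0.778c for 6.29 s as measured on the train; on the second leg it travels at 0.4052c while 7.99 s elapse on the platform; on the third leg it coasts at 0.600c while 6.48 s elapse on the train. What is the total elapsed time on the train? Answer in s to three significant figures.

Leg 1: 6.29 s is already measured on the train.
Leg 2: γ = 1/√(1 − 0.4052²) = 1/√0.8358 = 1.094; τ_2 = 7.99/1.094 = 7.305 s.
Leg 3: 6.48 s is already measured on the train.
Total: 6.290 + 7.305 + 6.480 s.

τ = 20.1 s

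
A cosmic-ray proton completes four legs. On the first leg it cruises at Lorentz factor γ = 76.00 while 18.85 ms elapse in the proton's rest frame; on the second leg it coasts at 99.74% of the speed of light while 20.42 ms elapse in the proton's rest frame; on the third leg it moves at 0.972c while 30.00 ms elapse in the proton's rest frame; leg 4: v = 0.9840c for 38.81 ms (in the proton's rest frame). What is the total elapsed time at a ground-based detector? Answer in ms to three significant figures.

Δt = 2060 ms

Leg 1: γ = 76.00; Δt_1 = 76.00 × 18.85 = 1433 ms.
Leg 2: β = 0.9974; γ = 1/√(1 − 0.9974²) = 1/√0.005193 = 13.88; Δt_2 = 13.88 × 20.42 = 283.4 ms.
Leg 3: γ = 1/√(1 − 0.972²) = 1/√0.05522 = 4.256; Δt_3 = 4.256 × 30.00 = 127.7 ms.
Leg 4: γ = 1/√(1 − 0.9840²) = 1/√0.03174 = 5.613; Δt_4 = 5.613 × 38.81 = 217.8 ms.
Total: 1433 + 283.4 + 127.7 + 217.8 ms.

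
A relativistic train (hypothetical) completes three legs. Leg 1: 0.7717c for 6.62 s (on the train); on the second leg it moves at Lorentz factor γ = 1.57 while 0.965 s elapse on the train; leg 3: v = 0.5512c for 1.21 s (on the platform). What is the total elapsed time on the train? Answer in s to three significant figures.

Leg 1: 6.62 s is already measured on the train.
Leg 2: 0.965 s is already measured on the train.
Leg 3: γ = 1/√(1 − 0.5512²) = 1/√0.6962 = 1.199; τ_3 = 1.21/1.199 = 1.010 s.
Total: 6.620 + 0.9650 + 1.010 s.

τ = 8.59 s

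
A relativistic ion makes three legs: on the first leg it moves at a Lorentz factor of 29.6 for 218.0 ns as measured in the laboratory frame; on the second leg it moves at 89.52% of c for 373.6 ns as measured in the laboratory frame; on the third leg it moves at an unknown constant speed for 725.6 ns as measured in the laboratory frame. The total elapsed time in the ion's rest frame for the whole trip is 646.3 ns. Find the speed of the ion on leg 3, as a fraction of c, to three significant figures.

β = 0.759

Leg 1: γ = 29.6; τ_1 = 218.0/29.60 = 7.365 ns.
Leg 2: β = 0.8952; γ = 1/√(1 − 0.8952²) = 1/√0.1986 = 2.244; τ_2 = 373.6/2.244 = 166.5 ns.
Leg 3: speed unknown; τ_3 = 725.6/γ_3.
Total proper time: 7.365 + 166.5 + τ_3 = 646.3, so τ_3 = 646.3 − 173.9 = 472.4 ns.
γ_3 = 725.6/472.4 = 1.536; β = √(1 − 1/γ²) = √0.5761.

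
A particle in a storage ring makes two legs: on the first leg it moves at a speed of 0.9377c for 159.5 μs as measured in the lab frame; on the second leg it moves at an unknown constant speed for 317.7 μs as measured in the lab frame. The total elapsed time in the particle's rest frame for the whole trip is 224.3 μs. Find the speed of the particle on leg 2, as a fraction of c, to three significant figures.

β = 0.847

Leg 1: γ = 1/√(1 − 0.9377²) = 1/√0.1207 = 2.878; τ_1 = 159.5/2.878 = 55.42 μs.
Leg 2: speed unknown; τ_2 = 317.7/γ_2.
Total proper time: 55.42 + τ_2 = 224.3, so τ_2 = 224.3 − 55.42 = 168.9 μs.
γ_2 = 317.7/168.9 = 1.881; β = √(1 − 1/γ²) = √0.7174.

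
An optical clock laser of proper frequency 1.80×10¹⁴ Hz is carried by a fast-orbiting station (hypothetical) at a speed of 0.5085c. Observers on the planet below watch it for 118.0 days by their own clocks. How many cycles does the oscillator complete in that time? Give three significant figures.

γ = 1/√(1 − 0.5085²) = 1/√0.7414 = 1.161
During 118.0 days of lab time, the oscillator's proper time advances by τ = Δt/γ = 118.0/1.161 = 101.6 days = 8.779×10⁶ s.
N = f × τ = 1.80×10¹⁴ × 8.779×10⁶ = 1.580×10²¹.

N = 1.58×10²¹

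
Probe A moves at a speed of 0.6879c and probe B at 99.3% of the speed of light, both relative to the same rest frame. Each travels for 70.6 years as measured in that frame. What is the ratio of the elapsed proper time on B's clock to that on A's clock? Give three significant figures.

τ_B/τ_A = 0.163

A: γ = 1/√(1 − 0.6879²) = 1/√0.5268 = 1.378. B: β = 0.993; γ = 1/√(1 − 0.993²) = 1/√0.01395 = 8.466.
τ_A/τ_B = γ_B/γ_A = 8.466/1.378 = 6.145, so τ_B/τ_A = 0.1627.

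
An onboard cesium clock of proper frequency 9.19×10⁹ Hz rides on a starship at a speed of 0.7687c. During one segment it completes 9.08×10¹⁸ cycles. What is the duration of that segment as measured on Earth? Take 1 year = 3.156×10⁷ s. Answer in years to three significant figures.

Δt = 48.9 years

γ = 1/√(1 − 0.7687²) = 1/√0.4091 = 1.563
Proper time for N cycles: τ = N/f = 9.08×10¹⁸/(9.19×10⁹) = 9.880×10⁸ s = 31.31 years.
Lab-frame duration Δt = γτ = 1.563 × 31.31 = 48.95 years.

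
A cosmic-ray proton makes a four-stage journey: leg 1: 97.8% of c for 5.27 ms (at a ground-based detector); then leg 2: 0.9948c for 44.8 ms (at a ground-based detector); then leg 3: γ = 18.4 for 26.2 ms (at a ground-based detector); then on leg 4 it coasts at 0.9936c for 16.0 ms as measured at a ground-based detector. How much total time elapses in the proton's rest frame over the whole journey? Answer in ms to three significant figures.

Leg 1: β = 0.978; γ = 1/√(1 − 0.978²) = 1/√0.04352 = 4.794; τ_1 = 5.27/4.794 = 1.099 ms.
Leg 2: γ = 1/√(1 − 0.9948²) = 1/√0.01037 = 9.819; τ_2 = 44.8/9.819 = 4.563 ms.
Leg 3: γ = 18.4; τ_3 = 26.2/18.40 = 1.424 ms.
Leg 4: γ = 1/√(1 − 0.9936²) = 1/√0.01276 = 8.853; τ_4 = 16.0/8.853 = 1.807 ms.
Total: 1.099 + 4.563 + 1.424 + 1.807 ms.

τ = 8.89 ms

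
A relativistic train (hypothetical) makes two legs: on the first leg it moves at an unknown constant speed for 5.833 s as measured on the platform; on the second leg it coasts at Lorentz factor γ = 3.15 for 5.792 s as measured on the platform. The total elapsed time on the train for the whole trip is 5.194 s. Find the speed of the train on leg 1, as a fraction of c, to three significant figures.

Leg 1: speed unknown; τ_1 = 5.833/γ_1.
Leg 2: γ = 3.15; τ_2 = 5.792/3.150 = 1.839 s.
Total proper time: τ_1 + 1.839 = 5.194, so τ_1 = 5.194 − 1.839 = 3.355 s.
γ_1 = 5.833/3.355 = 1.738; β = √(1 − 1/γ²) = √0.6691.

β = 0.818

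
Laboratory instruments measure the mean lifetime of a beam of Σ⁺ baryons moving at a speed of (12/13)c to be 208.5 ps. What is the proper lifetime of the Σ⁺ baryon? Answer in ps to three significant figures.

γ = 1/√(1 − (12/13)²) = 13/5 = 2.600
The lab-frame lifetime is the dilated interval; the proper lifetime is τ₀ = Δt/γ = 208.5/2.600 ps.

τ₀ = 80.2 ps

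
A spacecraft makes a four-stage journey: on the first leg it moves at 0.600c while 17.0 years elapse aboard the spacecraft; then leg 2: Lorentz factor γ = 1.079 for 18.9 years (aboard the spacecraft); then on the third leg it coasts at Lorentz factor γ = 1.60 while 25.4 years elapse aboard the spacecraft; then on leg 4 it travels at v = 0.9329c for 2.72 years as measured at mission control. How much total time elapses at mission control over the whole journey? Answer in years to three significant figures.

Leg 1: γ = 1/√(1 − 0.600²) = 5/4 = 1.250; Δt_1 = 1.250 × 17.0 = 21.25 years.
Leg 2: γ = 1.079; Δt_2 = 1.079 × 18.9 = 20.39 years.
Leg 3: γ = 1.60; Δt_3 = 1.600 × 25.4 = 40.64 years.
Leg 4: 2.72 years is already measured at mission control.
Total: 21.25 + 20.39 + 40.64 + 2.720 years.

Δt = 85.0 years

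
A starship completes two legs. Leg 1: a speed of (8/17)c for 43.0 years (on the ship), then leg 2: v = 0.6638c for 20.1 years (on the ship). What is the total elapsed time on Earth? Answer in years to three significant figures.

Leg 1: γ = 1/√(1 − (8/17)²) = 17/15 ≈ 1.133; Δt_1 = 1.133 × 43.0 = 48.73 years.
Leg 2: γ = 1/√(1 − 0.6638²) = 1/√0.5594 = 1.337; Δt_2 = 1.337 × 20.1 = 26.87 years.
Total: 48.73 + 26.87 years.

Δt = 75.6 years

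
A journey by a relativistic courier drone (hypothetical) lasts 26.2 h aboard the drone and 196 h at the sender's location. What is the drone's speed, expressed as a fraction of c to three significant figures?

The proper time is measured aboard the drone (both events occur at the drone's location); Δt is measured at the sender's location. γ = Δt/τ = 196/26.2 = 7.481.
β = √(1 − 1/γ²) = √(1 − 0.01787) = √0.9821

v = 0.991c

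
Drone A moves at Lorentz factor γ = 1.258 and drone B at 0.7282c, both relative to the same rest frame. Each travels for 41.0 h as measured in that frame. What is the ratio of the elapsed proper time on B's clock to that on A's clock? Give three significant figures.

A: γ = 1.258. B: γ = 1/√(1 − 0.7282²) = 1/√0.4697 = 1.459.
τ_A/τ_B = γ_B/γ_A = 1.459/1.258 = 1.160, so τ_B/τ_A = 0.8622.

τ_B/τ_A = 0.862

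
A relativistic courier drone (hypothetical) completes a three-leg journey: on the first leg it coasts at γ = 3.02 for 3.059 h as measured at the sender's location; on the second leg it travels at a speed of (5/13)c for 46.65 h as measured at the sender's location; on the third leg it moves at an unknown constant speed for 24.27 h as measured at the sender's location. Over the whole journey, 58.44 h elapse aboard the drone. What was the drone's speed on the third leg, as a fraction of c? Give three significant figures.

β = 0.806

Leg 1: γ = 3.02; τ_1 = 3.059/3.020 = 1.013 h.
Leg 2: γ = 1/√(1 − (5/13)²) = 13/12 ≈ 1.083; τ_2 = 46.65/1.083 = 43.06 h.
Leg 3: speed unknown; τ_3 = 24.27/γ_3.
Total proper time: 1.013 + 43.06 + τ_3 = 58.44, so τ_3 = 58.44 − 44.07 = 14.37 h.
γ_3 = 24.27/14.37 = 1.689; β = √(1 − 1/γ²) = √0.6496.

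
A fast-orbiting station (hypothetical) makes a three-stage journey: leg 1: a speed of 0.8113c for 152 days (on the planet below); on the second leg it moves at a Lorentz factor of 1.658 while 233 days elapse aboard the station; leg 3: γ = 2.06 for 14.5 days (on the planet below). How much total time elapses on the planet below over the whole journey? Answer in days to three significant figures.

Leg 1: 152 days is already measured on the planet below.
Leg 2: γ = 1.658; Δt_2 = 1.658 × 233 = 386.3 days.
Leg 3: 14.5 days is already measured on the planet below.
Total: 152.0 + 386.3 + 14.50 days.

Δt = 553 days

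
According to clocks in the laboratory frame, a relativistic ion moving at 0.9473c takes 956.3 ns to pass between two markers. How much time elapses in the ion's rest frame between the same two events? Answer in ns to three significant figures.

τ = 306 ns

γ = 1/√(1 − 0.9473²) = 1/√0.1026 = 3.122
The interval measured in the laboratory frame is the dilated one; the clock in the ion's rest frame measures the proper time τ = Δt/γ = 956.3/3.122 ns.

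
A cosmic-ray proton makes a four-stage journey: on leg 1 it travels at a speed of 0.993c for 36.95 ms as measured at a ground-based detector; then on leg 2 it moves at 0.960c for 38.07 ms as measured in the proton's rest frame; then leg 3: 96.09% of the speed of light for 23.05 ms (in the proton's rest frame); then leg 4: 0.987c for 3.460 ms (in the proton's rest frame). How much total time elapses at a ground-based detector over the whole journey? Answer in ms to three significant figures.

Leg 1: 36.95 ms is already measured at a ground-based detector.
Leg 2: γ = 1/√(1 − 0.960²) = 25/7 ≈ 3.571; Δt_2 = 3.571 × 38.07 = 136.0 ms.
Leg 3: β = 0.9609; γ = 1/√(1 − 0.9609²) = 1/√0.07667 = 3.611; Δt_3 = 3.611 × 23.05 = 83.24 ms.
Leg 4: γ = 1/√(1 − 0.987²) = 1/√0.02583 = 6.222; Δt_4 = 6.222 × 3.460 = 21.53 ms.
Total: 36.95 + 136.0 + 83.24 + 21.53 ms.

Δt = 278 ms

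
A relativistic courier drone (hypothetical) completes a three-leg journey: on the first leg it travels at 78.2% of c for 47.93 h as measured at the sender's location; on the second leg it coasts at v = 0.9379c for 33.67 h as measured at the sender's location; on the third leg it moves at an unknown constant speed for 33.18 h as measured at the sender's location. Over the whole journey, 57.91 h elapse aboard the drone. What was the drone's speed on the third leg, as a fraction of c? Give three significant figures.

Leg 1: β = 0.782; γ = 1/√(1 − 0.782²) = 1/√0.3885 = 1.604; τ_1 = 47.93/1.604 = 29.87 h.
Leg 2: γ = 1/√(1 − 0.9379²) = 1/√0.1203 = 2.883; τ_2 = 33.67/2.883 = 11.68 h.
Leg 3: speed unknown; τ_3 = 33.18/γ_3.
Total proper time: 29.87 + 11.68 + τ_3 = 57.91, so τ_3 = 57.91 − 41.55 = 16.36 h.
γ_3 = 33.18/16.36 = 2.029; β = √(1 − 1/γ²) = √0.7570.

β = 0.870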